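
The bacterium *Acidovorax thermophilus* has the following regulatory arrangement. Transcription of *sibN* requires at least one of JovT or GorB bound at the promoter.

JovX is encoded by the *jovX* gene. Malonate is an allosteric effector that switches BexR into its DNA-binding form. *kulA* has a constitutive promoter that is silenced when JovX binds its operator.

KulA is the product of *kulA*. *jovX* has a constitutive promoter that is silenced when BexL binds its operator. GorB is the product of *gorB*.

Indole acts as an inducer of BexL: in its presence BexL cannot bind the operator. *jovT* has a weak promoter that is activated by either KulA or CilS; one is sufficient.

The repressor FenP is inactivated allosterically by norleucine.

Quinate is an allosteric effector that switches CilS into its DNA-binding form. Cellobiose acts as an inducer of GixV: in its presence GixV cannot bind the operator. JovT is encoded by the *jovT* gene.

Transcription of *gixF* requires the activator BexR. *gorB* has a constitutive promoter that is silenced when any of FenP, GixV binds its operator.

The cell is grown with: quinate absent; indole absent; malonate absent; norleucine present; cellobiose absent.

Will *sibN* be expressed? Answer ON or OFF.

Indole is absent, so BexL is active.
With repressor BexL bound, *jovX* is not transcribed.
So JovX is not produced.
With no repressor bound, *kulA* is transcribed.
So KulA is produced and active.
Quinate is absent, so CilS is inactive.
Activator KulA is present, so *jovT* is transcribed.
So JovT is produced and active.
Norleucine is present, so FenP is inactive.
Cellobiose is absent, so GixV is active.
With repressor GixV bound, *gorB* is not transcribed.
So GorB is not produced.
Activator JovT is present, so *sibN* is transcribed.

ON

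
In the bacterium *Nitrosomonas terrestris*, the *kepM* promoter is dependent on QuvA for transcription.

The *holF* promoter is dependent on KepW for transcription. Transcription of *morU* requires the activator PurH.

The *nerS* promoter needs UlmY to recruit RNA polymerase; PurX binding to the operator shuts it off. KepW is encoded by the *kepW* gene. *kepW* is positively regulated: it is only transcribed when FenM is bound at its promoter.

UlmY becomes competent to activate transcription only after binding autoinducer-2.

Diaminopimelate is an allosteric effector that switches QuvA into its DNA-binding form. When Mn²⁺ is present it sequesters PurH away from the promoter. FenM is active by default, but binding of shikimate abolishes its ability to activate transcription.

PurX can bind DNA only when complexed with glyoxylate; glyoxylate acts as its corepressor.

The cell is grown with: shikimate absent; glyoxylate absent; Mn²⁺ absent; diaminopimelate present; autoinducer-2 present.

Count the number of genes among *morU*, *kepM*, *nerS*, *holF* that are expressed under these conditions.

Mn²⁺ is absent, so PurH is active.
No repressor is bound and PurH is active, so *morU* is transcribed.
→ *morU* is ON.
Diaminopimelate is present, so QuvA is active.
No repressor is bound and QuvA is active, so *kepM* is transcribed.
→ *kepM* is ON.
Glyoxylate is absent, so PurX is inactive.
Autoinducer-2 is present, so UlmY is active.
No repressor is bound and UlmY is active, so *nerS* is transcribed.
→ *nerS* is ON.
Shikimate is absent, so FenM is active.
No repressor is bound and FenM is active, so *kepW* is transcribed.
So KepW is produced and active.
No repressor is bound and KepW is active, so *holF* is transcribed.
→ *holF* is ON.
4 of the 4 genes are transcribed.

4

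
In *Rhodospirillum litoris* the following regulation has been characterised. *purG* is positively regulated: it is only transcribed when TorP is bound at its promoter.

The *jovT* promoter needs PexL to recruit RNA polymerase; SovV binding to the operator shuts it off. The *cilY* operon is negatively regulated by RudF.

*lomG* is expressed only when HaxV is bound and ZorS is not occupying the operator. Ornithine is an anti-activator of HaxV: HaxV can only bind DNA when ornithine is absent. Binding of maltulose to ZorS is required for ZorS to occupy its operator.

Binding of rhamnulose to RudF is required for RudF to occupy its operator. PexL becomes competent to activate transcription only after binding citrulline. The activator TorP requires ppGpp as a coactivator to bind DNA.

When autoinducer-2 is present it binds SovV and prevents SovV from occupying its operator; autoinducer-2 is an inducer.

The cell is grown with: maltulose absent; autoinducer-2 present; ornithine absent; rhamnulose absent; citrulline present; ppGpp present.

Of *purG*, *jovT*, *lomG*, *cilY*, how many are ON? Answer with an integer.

ppGpp is present, so TorP is active.
No repressor is bound and TorP is active, so *purG* is transcribed.
→ *purG* is ON.
Citrulline is present, so PexL is active.
Autoinducer-2 is present, so SovV is inactive.
No repressor is bound and PexL is active, so *jovT* is transcribed.
→ *jovT* is ON.
Ornithine is absent, so HaxV is active.
Maltulose is absent, so ZorS is inactive.
No repressor is bound and HaxV is active, so *lomG* is transcribed.
→ *lomG* is ON.
Rhamnulose is absent, so RudF is inactive.
With no repressor bound, *cilY* is transcribed.
→ *cilY* is ON.
4 of the 4 genes are transcribed.

4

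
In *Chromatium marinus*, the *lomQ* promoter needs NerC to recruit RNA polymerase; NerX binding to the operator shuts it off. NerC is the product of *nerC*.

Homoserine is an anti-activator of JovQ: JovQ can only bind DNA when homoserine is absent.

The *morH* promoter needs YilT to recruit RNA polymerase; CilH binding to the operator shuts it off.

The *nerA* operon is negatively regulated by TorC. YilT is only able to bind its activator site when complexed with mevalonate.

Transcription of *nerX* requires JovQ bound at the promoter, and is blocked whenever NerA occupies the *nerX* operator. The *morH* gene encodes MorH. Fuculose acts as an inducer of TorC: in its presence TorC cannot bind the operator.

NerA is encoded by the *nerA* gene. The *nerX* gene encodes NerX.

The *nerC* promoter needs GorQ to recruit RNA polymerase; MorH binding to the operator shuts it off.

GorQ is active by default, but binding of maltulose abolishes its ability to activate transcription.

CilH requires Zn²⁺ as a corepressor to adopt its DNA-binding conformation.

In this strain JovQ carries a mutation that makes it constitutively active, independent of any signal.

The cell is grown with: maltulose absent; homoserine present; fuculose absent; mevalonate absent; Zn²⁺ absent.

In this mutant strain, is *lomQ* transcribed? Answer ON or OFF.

OFF

Maltulose is absent, so GorQ is active.
Mevalonate is absent, so YilT is inactive.
Zn²⁺ is absent, so CilH is inactive.
Required activator YilT is absent, so *morH* is not transcribed.
So MorH is not produced.
No repressor is bound and GorQ is active, so *nerC* is transcribed.
So NerC is produced and active.
Fuculose is absent, so TorC is active.
With repressor TorC bound, *nerA* is not transcribed.
So NerA is not produced.
JovQ is constitutively active in this strain.
No repressor is bound and JovQ is active, so *nerX* is transcribed.
So NerX is produced and active.
With repressor NerX bound, *lomQ* is not transcribed.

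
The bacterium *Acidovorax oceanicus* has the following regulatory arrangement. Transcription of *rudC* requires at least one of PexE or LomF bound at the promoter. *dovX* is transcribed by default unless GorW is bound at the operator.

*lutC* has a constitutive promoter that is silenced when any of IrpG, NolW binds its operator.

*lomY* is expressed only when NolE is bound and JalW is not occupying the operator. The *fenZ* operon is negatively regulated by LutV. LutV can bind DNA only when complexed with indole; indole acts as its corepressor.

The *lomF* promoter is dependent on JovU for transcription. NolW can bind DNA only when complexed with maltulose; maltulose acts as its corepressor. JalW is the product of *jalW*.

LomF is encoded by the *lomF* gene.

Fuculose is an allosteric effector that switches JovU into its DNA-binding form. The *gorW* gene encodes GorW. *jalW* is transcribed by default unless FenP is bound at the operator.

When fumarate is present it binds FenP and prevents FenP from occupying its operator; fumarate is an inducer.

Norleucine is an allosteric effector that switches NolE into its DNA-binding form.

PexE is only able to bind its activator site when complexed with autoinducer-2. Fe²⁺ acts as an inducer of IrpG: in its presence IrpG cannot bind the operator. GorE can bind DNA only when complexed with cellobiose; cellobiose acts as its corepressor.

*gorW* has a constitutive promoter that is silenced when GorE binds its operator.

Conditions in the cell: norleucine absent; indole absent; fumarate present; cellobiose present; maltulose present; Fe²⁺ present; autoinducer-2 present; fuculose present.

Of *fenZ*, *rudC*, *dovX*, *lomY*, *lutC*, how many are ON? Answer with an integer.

Indole is absent, so LutV is inactive.
With no repressor bound, *fenZ* is transcribed.
→ *fenZ* is ON.
Autoinducer-2 is present, so PexE is active.
Fuculose is present, so JovU is active.
No repressor is bound and JovU is active, so *lomF* is transcribed.
So LomF is produced and active.
Activator PexE is present, so *rudC* is transcribed.
→ *rudC* is ON.
Cellobiose is present, so GorE is active.
With repressor GorE bound, *gorW* is not transcribed.
So GorW is not produced.
With no repressor bound, *dovX* is transcribed.
→ *dovX* is ON.
Fumarate is present, so FenP is inactive.
With no repressor bound, *jalW* is transcribed.
So JalW is produced and active.
Norleucine is absent, so NolE is inactive.
With repressor JalW bound, *lomY* is not transcribed.
→ *lomY* is OFF.
Fe²⁺ is present, so IrpG is inactive.
Maltulose is present, so NolW is active.
With repressor NolW bound, *lutC* is not transcribed.
→ *lutC* is OFF.
3 of the 5 genes are transcribed.

3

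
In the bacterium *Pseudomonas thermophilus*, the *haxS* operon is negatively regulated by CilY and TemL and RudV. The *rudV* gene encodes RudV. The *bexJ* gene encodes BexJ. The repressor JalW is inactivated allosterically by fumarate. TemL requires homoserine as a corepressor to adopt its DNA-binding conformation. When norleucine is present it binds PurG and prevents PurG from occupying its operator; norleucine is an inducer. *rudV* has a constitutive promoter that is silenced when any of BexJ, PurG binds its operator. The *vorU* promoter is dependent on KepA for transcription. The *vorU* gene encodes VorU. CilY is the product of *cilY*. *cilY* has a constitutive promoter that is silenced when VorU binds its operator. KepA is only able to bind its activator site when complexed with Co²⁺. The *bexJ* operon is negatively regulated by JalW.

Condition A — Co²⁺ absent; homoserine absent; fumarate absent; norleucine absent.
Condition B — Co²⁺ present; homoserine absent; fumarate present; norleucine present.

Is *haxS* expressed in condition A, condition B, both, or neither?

B only

Condition A:
Co²⁺ is absent, so KepA is inactive.
Required activator KepA is absent, so *vorU* is not transcribed.
So VorU is not produced.
With no repressor bound, *cilY* is transcribed.
So CilY is produced and active.
Homoserine is absent, so TemL is inactive.
Fumarate is absent, so JalW is active.
With repressor JalW bound, *bexJ* is not transcribed.
So BexJ is not produced.
Norleucine is absent, so PurG is active.
With repressor PurG bound, *rudV* is not transcribed.
So RudV is not produced.
With repressor CilY bound, *haxS* is not transcribed.
→ *haxS* is OFF in A.
Condition B:
Co²⁺ is present, so KepA is active.
No repressor is bound and KepA is active, so *vorU* is transcribed.
So VorU is produced and active.
With repressor VorU bound, *cilY* is not transcribed.
So CilY is not produced.
Homoserine is absent, so TemL is inactive.
Fumarate is present, so JalW is inactive.
With no repressor bound, *bexJ* is transcribed.
So BexJ is produced and active.
Norleucine is present, so PurG is inactive.
With repressor BexJ bound, *rudV* is not transcribed.
So RudV is not produced.
With no repressor bound, *haxS* is transcribed.
→ *haxS* is ON in B.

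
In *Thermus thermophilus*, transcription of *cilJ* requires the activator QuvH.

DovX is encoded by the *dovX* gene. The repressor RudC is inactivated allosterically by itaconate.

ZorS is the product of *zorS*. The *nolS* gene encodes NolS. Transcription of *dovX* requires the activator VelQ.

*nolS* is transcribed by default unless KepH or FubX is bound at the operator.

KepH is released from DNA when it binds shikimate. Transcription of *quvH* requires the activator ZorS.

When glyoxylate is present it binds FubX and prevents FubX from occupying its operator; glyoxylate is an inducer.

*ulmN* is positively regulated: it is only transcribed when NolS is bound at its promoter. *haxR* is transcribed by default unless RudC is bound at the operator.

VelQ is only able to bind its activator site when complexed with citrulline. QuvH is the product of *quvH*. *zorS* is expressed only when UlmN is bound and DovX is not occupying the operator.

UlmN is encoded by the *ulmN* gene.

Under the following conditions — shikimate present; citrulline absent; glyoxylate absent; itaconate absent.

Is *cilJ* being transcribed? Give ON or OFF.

Shikimate is present, so KepH is inactive.
Glyoxylate is absent, so FubX is active.
With repressor FubX bound, *nolS* is not transcribed.
So NolS is not produced.
Required activator NolS is absent, so *ulmN* is not transcribed.
So UlmN is not produced.
Citrulline is absent, so VelQ is inactive.
Required activator VelQ is absent, so *dovX* is not transcribed.
So DovX is not produced.
Required activator UlmN is absent, so *zorS* is not transcribed.
So ZorS is not produced.
Required activator ZorS is absent, so *quvH* is not transcribed.
So QuvH is not produced.
Required activator QuvH is absent, so *cilJ* is not transcribed.

OFF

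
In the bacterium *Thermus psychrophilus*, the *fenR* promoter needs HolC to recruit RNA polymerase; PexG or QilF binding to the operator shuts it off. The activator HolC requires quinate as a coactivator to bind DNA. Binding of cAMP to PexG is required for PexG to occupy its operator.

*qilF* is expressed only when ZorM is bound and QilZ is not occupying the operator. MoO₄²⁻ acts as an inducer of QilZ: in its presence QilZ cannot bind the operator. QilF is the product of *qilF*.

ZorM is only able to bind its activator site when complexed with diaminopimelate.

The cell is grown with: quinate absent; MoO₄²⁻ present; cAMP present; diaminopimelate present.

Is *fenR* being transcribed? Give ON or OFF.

cAMP is present, so PexG is active.
Quinate is absent, so HolC is inactive.
MoO₄²⁻ is present, so QilZ is inactive.
Diaminopimelate is present, so ZorM is active.
No repressor is bound and ZorM is active, so *qilF* is transcribed.
So QilF is produced and active.
With repressor PexG bound, *fenR* is not transcribed.

OFF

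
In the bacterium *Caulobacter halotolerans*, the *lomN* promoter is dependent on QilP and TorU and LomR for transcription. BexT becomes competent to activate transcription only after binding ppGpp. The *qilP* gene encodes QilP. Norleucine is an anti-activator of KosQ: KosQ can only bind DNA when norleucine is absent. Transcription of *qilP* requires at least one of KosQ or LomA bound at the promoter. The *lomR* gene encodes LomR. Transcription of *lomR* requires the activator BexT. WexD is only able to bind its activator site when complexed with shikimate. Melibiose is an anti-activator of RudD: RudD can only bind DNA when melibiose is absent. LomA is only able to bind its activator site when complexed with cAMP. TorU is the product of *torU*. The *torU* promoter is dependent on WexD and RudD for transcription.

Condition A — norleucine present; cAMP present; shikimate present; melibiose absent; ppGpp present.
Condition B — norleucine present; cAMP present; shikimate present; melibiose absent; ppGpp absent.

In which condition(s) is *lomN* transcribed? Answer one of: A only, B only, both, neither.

Condition A:
Norleucine is present, so KosQ is inactive.
cAMP is present, so LomA is active.
Activator LomA is present, so *qilP* is transcribed.
So QilP is produced and active.
Shikimate is present, so WexD is active.
Melibiose is absent, so RudD is active.
No repressor is bound and WexD and RudD are active, so *torU* is transcribed.
So TorU is produced and active.
ppGpp is present, so BexT is active.
No repressor is bound and BexT is active, so *lomR* is transcribed.
So LomR is produced and active.
No repressor is bound and QilP and TorU and LomR are active, so *lomN* is transcribed.
→ *lomN* is ON in A.
Condition B:
Norleucine is present, so KosQ is inactive.
cAMP is present, so LomA is active.
Activator LomA is present, so *qilP* is transcribed.
So QilP is produced and active.
Shikimate is present, so WexD is active.
Melibiose is absent, so RudD is active.
No repressor is bound and WexD and RudD are active, so *torU* is transcribed.
So TorU is produced and active.
ppGpp is absent, so BexT is inactive.
Required activator BexT is absent, so *lomR* is not transcribed.
So LomR is not produced.
Required activator LomR is absent, so *lomN* is not transcribed.
→ *lomN* is OFF in B.

A only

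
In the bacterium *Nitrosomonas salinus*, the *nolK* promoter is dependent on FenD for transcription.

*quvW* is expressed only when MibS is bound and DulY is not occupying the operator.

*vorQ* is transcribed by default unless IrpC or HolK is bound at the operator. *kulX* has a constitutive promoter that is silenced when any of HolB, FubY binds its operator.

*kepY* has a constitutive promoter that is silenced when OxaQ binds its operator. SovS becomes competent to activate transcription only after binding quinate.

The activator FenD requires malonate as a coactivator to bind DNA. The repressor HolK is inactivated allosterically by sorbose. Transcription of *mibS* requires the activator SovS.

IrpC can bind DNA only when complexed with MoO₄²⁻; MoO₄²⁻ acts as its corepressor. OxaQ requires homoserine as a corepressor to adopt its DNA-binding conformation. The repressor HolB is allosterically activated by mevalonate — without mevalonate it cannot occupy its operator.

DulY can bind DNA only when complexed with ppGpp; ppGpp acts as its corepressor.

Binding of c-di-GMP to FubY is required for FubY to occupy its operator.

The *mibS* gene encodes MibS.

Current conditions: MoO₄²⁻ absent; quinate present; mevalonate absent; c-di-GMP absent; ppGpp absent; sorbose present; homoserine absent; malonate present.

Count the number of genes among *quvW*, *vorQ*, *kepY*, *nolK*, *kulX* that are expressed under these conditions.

5

Quinate is present, so SovS is active.
No repressor is bound and SovS is active, so *mibS* is transcribed.
So MibS is produced and active.
ppGpp is absent, so DulY is inactive.
No repressor is bound and MibS is active, so *quvW* is transcribed.
→ *quvW* is ON.
MoO₄²⁻ is absent, so IrpC is inactive.
Sorbose is present, so HolK is inactive.
With no repressor bound, *vorQ* is transcribed.
→ *vorQ* is ON.
Homoserine is absent, so OxaQ is inactive.
With no repressor bound, *kepY* is transcribed.
→ *kepY* is ON.
Malonate is present, so FenD is active.
No repressor is bound and FenD is active, so *nolK* is transcribed.
→ *nolK* is ON.
Mevalonate is absent, so HolB is inactive.
c-di-GMP is absent, so FubY is inactive.
With no repressor bound, *kulX* is transcribed.
→ *kulX* is ON.
5 of the 5 genes are transcribed.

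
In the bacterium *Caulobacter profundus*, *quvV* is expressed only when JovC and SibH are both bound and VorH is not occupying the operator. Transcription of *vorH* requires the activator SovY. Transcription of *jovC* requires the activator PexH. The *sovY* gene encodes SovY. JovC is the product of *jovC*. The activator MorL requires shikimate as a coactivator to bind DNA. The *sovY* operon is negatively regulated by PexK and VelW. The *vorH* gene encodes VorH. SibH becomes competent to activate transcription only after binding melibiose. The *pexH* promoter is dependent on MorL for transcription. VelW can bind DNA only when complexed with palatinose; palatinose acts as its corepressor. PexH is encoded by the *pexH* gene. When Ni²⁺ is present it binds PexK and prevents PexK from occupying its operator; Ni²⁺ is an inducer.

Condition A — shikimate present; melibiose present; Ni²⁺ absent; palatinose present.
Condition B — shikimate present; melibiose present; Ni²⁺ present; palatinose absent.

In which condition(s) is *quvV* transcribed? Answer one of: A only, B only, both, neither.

A only

Condition A:
Shikimate is present, so MorL is active.
No repressor is bound and MorL is active, so *pexH* is transcribed.
So PexH is produced and active.
No repressor is bound and PexH is active, so *jovC* is transcribed.
So JovC is produced and active.
Melibiose is present, so SibH is active.
Ni²⁺ is absent, so PexK is active.
Palatinose is present, so VelW is active.
With repressor PexK bound, *sovY* is not transcribed.
So SovY is not produced.
Required activator SovY is absent, so *vorH* is not transcribed.
So VorH is not produced.
No repressor is bound and JovC and SibH are active, so *quvV* is transcribed.
→ *quvV* is ON in A.
Condition B:
Shikimate is present, so MorL is active.
No repressor is bound and MorL is active, so *pexH* is transcribed.
So PexH is produced and active.
No repressor is bound and PexH is active, so *jovC* is transcribed.
So JovC is produced and active.
Melibiose is present, so SibH is active.
Ni²⁺ is present, so PexK is inactive.
Palatinose is absent, so VelW is inactive.
With no repressor bound, *sovY* is transcribed.
So SovY is produced and active.
No repressor is bound and SovY is active, so *vorH* is transcribed.
So VorH is produced and active.
With repressor VorH bound, *quvV* is not transcribed.
→ *quvV* is OFF in B.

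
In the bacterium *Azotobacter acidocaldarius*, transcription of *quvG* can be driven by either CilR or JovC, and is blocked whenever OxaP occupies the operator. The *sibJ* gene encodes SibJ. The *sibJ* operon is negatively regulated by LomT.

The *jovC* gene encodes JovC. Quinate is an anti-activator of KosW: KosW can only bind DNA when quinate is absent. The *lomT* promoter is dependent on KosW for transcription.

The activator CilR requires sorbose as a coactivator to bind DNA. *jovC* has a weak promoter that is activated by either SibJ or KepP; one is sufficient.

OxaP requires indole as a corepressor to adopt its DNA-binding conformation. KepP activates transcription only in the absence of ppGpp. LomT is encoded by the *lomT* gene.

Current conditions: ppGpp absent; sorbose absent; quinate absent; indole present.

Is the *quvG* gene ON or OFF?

OFF

Sorbose is absent, so CilR is inactive.
Indole is present, so OxaP is active.
Quinate is absent, so KosW is active.
No repressor is bound and KosW is active, so *lomT* is transcribed.
So LomT is produced and active.
With repressor LomT bound, *sibJ* is not transcribed.
So SibJ is not produced.
ppGpp is absent, so KepP is active.
Activator KepP is present, so *jovC* is transcribed.
So JovC is produced and active.
With repressor OxaP bound, *quvG* is not transcribed.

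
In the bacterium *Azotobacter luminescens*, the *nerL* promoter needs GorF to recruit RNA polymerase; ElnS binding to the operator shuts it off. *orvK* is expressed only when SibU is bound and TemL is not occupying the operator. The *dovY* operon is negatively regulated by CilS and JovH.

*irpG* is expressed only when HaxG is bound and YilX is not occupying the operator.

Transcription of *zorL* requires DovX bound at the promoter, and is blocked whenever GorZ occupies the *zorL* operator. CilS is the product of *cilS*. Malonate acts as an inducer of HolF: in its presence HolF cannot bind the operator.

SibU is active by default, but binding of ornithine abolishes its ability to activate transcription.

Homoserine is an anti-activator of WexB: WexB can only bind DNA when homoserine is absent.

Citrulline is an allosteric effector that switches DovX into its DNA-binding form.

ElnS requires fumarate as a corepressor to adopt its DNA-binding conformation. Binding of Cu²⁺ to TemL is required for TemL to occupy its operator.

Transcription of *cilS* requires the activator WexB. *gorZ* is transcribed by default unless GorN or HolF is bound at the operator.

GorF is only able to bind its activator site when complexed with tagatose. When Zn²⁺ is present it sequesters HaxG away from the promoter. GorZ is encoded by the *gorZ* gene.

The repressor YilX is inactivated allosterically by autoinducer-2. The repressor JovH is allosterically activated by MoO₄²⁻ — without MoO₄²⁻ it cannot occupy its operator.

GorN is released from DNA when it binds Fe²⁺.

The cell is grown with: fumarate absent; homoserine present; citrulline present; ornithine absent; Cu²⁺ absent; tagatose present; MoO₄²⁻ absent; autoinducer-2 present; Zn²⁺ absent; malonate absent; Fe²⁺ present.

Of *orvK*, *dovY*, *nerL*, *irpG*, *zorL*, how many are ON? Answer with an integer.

Ornithine is absent, so SibU is active.
Cu²⁺ is absent, so TemL is inactive.
No repressor is bound and SibU is active, so *orvK* is transcribed.
→ *orvK* is ON.
Homoserine is present, so WexB is inactive.
Required activator WexB is absent, so *cilS* is not transcribed.
So CilS is not produced.
MoO₄²⁻ is absent, so JovH is inactive.
With no repressor bound, *dovY* is transcribed.
→ *dovY* is ON.
Tagatose is present, so GorF is active.
Fumarate is absent, so ElnS is inactive.
No repressor is bound and GorF is active, so *nerL* is transcribed.
→ *nerL* is ON.
Autoinducer-2 is present, so YilX is inactive.
Zn²⁺ is absent, so HaxG is active.
No repressor is bound and HaxG is active, so *irpG* is transcribed.
→ *irpG* is ON.
Citrulline is present, so DovX is active.
Fe²⁺ is present, so GorN is inactive.
Malonate is absent, so HolF is active.
With repressor HolF bound, *gorZ* is not transcribed.
So GorZ is not produced.
No repressor is bound and DovX is active, so *zorL* is transcribed.
→ *zorL* is ON.
5 of the 5 genes are transcribed.

5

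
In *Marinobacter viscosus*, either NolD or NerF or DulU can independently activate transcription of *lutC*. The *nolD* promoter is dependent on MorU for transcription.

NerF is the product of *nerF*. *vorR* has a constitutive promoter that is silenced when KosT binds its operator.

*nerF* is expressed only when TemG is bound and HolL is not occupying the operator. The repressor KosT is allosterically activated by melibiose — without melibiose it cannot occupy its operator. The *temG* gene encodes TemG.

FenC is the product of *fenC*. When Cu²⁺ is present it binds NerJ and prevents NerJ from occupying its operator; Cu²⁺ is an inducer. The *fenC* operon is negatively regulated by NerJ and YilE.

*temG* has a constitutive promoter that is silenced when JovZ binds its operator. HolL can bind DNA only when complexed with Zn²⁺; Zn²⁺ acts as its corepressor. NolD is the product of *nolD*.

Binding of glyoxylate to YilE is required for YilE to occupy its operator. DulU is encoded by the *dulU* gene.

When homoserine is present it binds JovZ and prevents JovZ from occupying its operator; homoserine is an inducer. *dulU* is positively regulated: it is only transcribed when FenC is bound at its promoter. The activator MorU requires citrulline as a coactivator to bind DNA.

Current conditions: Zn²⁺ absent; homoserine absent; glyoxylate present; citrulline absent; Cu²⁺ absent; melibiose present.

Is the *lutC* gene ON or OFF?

Citrulline is absent, so MorU is inactive.
Required activator MorU is absent, so *nolD* is not transcribed.
So NolD is not produced.
Homoserine is absent, so JovZ is active.
With repressor JovZ bound, *temG* is not transcribed.
So TemG is not produced.
Zn²⁺ is absent, so HolL is inactive.
Required activator TemG is absent, so *nerF* is not transcribed.
So NerF is not produced.
Cu²⁺ is absent, so NerJ is active.
Glyoxylate is present, so YilE is active.
With repressor NerJ bound, *fenC* is not transcribed.
So FenC is not produced.
Required activator FenC is absent, so *dulU* is not transcribed.
So DulU is not produced.
No activator is available at the *lutC* promoter, so *lutC* is not transcribed.

OFF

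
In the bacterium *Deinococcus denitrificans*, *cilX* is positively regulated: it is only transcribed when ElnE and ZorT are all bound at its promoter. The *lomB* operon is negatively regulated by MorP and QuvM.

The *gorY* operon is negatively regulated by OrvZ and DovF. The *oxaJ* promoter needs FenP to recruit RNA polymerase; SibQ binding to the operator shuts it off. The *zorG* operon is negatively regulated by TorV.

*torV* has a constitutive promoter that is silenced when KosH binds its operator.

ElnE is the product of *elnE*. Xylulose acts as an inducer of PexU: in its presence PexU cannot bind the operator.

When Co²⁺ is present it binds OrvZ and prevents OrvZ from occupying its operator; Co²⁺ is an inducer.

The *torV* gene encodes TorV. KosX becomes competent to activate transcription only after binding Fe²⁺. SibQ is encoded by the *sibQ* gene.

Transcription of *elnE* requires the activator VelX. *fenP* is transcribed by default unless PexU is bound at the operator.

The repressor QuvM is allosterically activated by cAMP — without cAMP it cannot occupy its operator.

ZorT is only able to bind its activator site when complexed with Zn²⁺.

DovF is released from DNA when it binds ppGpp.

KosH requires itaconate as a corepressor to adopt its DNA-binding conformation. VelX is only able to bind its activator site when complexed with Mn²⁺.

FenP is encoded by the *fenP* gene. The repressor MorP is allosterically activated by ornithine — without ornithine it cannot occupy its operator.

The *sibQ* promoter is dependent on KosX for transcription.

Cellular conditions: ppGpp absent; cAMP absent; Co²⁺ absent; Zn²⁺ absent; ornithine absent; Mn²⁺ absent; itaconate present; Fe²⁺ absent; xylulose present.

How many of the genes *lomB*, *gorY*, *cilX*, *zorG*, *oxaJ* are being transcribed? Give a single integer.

Ornithine is absent, so MorP is inactive.
cAMP is absent, so QuvM is inactive.
With no repressor bound, *lomB* is transcribed.
→ *lomB* is ON.
Co²⁺ is absent, so OrvZ is active.
ppGpp is absent, so DovF is active.
With repressor OrvZ bound, *gorY* is not transcribed.
→ *gorY* is OFF.
Mn²⁺ is absent, so VelX is inactive.
Required activator VelX is absent, so *elnE* is not transcribed.
So ElnE is not produced.
Zn²⁺ is absent, so ZorT is inactive.
Required activator ElnE is absent, so *cilX* is not transcribed.
→ *cilX* is OFF.
Itaconate is present, so KosH is active.
With repressor KosH bound, *torV* is not transcribed.
So TorV is not produced.
With no repressor bound, *zorG* is transcribed.
→ *zorG* is ON.
Fe²⁺ is absent, so KosX is inactive.
Required activator KosX is absent, so *sibQ* is not transcribed.
So SibQ is not produced.
Xylulose is present, so PexU is inactive.
With no repressor bound, *fenP* is transcribed.
So FenP is produced and active.
No repressor is bound and FenP is active, so *oxaJ* is transcribed.
→ *oxaJ* is ON.
3 of the 5 genes are transcribed.

3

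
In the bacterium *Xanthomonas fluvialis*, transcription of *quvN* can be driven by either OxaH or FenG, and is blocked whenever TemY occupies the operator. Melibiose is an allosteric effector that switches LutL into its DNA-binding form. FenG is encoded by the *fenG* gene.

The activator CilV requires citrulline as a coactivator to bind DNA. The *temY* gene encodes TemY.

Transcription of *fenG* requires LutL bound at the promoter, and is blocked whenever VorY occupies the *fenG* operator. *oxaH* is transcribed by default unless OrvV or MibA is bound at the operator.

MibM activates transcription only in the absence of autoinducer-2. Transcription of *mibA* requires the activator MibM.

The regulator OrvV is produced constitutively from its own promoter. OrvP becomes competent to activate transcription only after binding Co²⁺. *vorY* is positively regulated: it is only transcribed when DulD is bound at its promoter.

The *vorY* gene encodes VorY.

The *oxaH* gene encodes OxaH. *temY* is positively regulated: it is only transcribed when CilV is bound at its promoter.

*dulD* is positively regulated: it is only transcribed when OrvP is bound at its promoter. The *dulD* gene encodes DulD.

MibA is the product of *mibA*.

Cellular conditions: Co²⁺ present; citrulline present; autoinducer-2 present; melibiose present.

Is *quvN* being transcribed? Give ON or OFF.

OFF

OrvV is produced constitutively and is active.
Autoinducer-2 is present, so MibM is inactive.
Required activator MibM is absent, so *mibA* is not transcribed.
So MibA is not produced.
With repressor OrvV bound, *oxaH* is not transcribed.
So OxaH is not produced.
Co²⁺ is present, so OrvP is active.
No repressor is bound and OrvP is active, so *dulD* is transcribed.
So DulD is produced and active.
No repressor is bound and DulD is active, so *vorY* is transcribed.
So VorY is produced and active.
Melibiose is present, so LutL is active.
With repressor VorY bound, *fenG* is not transcribed.
So FenG is not produced.
Citrulline is present, so CilV is active.
No repressor is bound and CilV is active, so *temY* is transcribed.
So TemY is produced and active.
With repressor TemY bound, *quvN* is not transcribed.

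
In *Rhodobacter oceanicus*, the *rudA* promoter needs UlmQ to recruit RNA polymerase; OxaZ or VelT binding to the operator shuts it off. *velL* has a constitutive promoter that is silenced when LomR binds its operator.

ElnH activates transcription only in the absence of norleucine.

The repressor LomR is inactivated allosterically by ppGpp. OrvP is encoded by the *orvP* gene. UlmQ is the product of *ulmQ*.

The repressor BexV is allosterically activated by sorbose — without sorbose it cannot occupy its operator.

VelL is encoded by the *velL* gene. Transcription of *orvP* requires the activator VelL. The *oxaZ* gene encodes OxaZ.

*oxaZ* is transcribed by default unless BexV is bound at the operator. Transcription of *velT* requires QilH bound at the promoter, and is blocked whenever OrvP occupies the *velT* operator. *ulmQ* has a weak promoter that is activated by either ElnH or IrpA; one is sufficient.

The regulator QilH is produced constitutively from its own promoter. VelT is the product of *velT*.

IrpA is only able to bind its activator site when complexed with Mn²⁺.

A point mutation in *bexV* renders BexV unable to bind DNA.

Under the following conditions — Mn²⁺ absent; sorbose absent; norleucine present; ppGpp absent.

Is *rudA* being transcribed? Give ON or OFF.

BexV is non-functional in this strain, so it has no effect.
With no repressor bound, *oxaZ* is transcribed.
So OxaZ is produced and active.
Norleucine is present, so ElnH is inactive.
Mn²⁺ is absent, so IrpA is inactive.
No activator is available at the *ulmQ* promoter, so *ulmQ* is not transcribed.
So UlmQ is not produced.
QilH is produced constitutively and is active.
ppGpp is absent, so LomR is active.
With repressor LomR bound, *velL* is not transcribed.
So VelL is not produced.
Required activator VelL is absent, so *orvP* is not transcribed.
So OrvP is not produced.
No repressor is bound and QilH is active, so *velT* is transcribed.
So VelT is produced and active.
With repressor OxaZ bound, *rudA* is not transcribed.

OFF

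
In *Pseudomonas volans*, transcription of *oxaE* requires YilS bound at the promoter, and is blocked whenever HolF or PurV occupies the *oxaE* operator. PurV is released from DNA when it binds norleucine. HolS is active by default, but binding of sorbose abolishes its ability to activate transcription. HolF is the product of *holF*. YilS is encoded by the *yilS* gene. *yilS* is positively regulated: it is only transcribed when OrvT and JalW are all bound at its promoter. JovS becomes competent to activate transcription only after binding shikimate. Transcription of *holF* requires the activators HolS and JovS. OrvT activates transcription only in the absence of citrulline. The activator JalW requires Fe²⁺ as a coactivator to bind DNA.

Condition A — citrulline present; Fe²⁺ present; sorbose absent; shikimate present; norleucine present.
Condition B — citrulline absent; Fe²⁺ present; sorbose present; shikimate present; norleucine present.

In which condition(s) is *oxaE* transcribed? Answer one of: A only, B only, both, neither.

Condition A:
Citrulline is present, so OrvT is inactive.
Fe²⁺ is present, so JalW is active.
Required activator OrvT is absent, so *yilS* is not transcribed.
So YilS is not produced.
Sorbose is absent, so HolS is active.
Shikimate is present, so JovS is active.
No repressor is bound and HolS and JovS are active, so *holF* is transcribed.
So HolF is produced and active.
Norleucine is present, so PurV is inactive.
With repressor HolF bound, *oxaE* is not transcribed.
→ *oxaE* is OFF in A.
Condition B:
Citrulline is absent, so OrvT is active.
Fe²⁺ is present, so JalW is active.
No repressor is bound and OrvT and JalW are active, so *yilS* is transcribed.
So YilS is produced and active.
Sorbose is present, so HolS is inactive.
Shikimate is present, so JovS is active.
Required activator HolS is absent, so *holF* is not transcribed.
So HolF is not produced.
Norleucine is present, so PurV is inactive.
No repressor is bound and YilS is active, so *oxaE* is transcribed.
→ *oxaE* is ON in B.

B only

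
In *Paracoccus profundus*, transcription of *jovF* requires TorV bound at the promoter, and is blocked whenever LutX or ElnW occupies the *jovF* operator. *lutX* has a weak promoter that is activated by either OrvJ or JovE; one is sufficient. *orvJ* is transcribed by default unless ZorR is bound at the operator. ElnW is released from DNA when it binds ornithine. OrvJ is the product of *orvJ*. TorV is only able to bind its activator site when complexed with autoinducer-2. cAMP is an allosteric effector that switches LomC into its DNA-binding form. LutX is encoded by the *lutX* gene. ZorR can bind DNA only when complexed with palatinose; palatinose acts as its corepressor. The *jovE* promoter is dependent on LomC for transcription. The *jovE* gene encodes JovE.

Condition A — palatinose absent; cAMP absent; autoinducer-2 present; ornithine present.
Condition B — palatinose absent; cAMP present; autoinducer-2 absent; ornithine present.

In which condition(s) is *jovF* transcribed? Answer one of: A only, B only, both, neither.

neither

Condition A:
Palatinose is absent, so ZorR is inactive.
With no repressor bound, *orvJ* is transcribed.
So OrvJ is produced and active.
cAMP is absent, so LomC is inactive.
Required activator LomC is absent, so *jovE* is not transcribed.
So JovE is not produced.
Activator OrvJ is present, so *lutX* is transcribed.
So LutX is produced and active.
Autoinducer-2 is present, so TorV is active.
Ornithine is present, so ElnW is inactive.
With repressor LutX bound, *jovF* is not transcribed.
→ *jovF* is OFF in A.
Condition B:
Palatinose is absent, so ZorR is inactive.
With no repressor bound, *orvJ* is transcribed.
So OrvJ is produced and active.
cAMP is present, so LomC is active.
No repressor is bound and LomC is active, so *jovE* is transcribed.
So JovE is produced and active.
Activator OrvJ is present, so *lutX* is transcribed.
So LutX is produced and active.
Autoinducer-2 is absent, so TorV is inactive.
Ornithine is present, so ElnW is inactive.
With repressor LutX bound, *jovF* is not transcribed.
→ *jovF* is OFF in B.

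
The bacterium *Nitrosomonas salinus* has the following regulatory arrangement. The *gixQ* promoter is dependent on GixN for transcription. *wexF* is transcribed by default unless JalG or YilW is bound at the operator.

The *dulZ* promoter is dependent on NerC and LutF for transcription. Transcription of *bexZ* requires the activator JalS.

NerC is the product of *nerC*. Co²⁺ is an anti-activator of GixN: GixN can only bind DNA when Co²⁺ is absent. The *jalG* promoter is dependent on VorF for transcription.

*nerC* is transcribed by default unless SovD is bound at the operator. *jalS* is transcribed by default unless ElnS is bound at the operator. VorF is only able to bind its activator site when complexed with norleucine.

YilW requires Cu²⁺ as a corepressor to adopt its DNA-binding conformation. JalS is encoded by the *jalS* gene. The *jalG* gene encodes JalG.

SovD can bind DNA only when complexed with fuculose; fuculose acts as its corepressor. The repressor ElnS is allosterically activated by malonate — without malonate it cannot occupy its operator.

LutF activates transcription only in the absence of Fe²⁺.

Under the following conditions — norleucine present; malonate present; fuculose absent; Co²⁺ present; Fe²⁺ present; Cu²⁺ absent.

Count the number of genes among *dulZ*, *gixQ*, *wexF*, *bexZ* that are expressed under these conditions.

0

Fuculose is absent, so SovD is inactive.
With no repressor bound, *nerC* is transcribed.
So NerC is produced and active.
Fe²⁺ is present, so LutF is inactive.
Required activator LutF is absent, so *dulZ* is not transcribed.
→ *dulZ* is OFF.
Co²⁺ is present, so GixN is inactive.
Required activator GixN is absent, so *gixQ* is not transcribed.
→ *gixQ* is OFF.
Norleucine is present, so VorF is active.
No repressor is bound and VorF is active, so *jalG* is transcribed.
So JalG is produced and active.
Cu²⁺ is absent, so YilW is inactive.
With repressor JalG bound, *wexF* is not transcribed.
→ *wexF* is OFF.
Malonate is present, so ElnS is active.
With repressor ElnS bound, *jalS* is not transcribed.
So JalS is not produced.
Required activator JalS is absent, so *bexZ* is not transcribed.
→ *bexZ* is OFF.
0 of the 4 genes are transcribed.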